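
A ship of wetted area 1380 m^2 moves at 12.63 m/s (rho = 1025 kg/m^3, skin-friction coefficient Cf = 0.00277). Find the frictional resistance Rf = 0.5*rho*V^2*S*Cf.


Formula: Rf = 0.5 * rho * V^2 * S * Cf
Step 1 — V^2 = 12.63^2 = 159.5169
Step 2 — 0.5 * rho * V^2 = 0.5 * 1025 * 159.5169 = 81752.41125
Step 3 — Rf = 81752.41125 * 1380 * 0.00277 ≈ 312510 N (5 s.f.)

312510 N


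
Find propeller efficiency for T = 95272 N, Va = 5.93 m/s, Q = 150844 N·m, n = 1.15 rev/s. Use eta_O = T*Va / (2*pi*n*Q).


Formula: eta = T * Va / (2 * pi * n * Q)
Step 1 — numerator = T * Va = 95272 * 5.93 = 564962.96
Step 2 — 2 * pi * n = 2 * pi * 1.15 = 7.225663
Step 3 — denominator = 7.225663 * 150844 = 1089947.91
Step 4 — eta = 564962.96 / 1089947.91 ≈ 0.51834 (5 s.f.)

0.51834


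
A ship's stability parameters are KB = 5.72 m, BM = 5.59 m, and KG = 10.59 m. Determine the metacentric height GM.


Formula: GM = KB + BM - KG
Step 1 — KM = KB + BM = 5.72 + 5.59 = 11.31 m
Step 2 — GM = KM - KG = 11.31 - 10.59 = 0.72 m

0.72 m


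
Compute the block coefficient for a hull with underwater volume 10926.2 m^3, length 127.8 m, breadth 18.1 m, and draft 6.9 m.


Formula: Cb = V / (L * B * T)
Step 1 — L * B * T = 127.8 * 18.1 * 6.9 = 15960.942 m^3
Step 2 — Cb = 10926.2 / 15960.942 ≈ 0.68456 (5 s.f.)

0.68456


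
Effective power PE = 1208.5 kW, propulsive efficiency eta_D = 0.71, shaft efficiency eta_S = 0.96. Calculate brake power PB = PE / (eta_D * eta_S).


Formula: PB = PE / (eta_D * eta_S)
Step 1 — combined efficiency = eta_D * eta_S = 0.71 * 0.96 = 0.6816
Step 2 — PB = 1208.5 / 0.6816 ≈ 1773.0 kW (5 s.f.)

1773.0 kW


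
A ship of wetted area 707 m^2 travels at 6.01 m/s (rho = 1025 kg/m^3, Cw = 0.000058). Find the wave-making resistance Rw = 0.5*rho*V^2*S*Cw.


Formula: Rw = 0.5 * rho * V^2 * S * Cw
Step 1 — V^2 = 6.01^2 = 36.1201
Step 2 — 0.5 * rho * V^2 = 0.5 * 1025 * 36.1201 = 18511.55125
Step 3 — Rw = 18511.55125 * 707 * 0.000058 ≈ 759.08 N (5 s.f.)

759.08 N


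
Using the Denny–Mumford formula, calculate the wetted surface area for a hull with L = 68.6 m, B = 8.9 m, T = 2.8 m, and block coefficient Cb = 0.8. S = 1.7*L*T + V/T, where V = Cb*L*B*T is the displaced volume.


Formula: S = 1.7*L*T + V/T with V = Cb*L*B*T, i.e. S = L * (1.7*T + Cb*B)
Step 1 — 1.7*T = 1.7 * 2.8 = 4.76 m
Step 2 — Cb*B = 0.8 * 8.9 = 7.12 m
Step 3 — 1.7*T + Cb*B = 4.76 + 7.12 = 11.88 m
Step 4 — S = 68.6 * 11.88 ≈ 814.97 m^2 (5 s.f.)

814.97 m^2


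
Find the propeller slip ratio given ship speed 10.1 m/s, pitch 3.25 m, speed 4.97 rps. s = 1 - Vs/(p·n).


Formula: s = 1 - Vs / (p * n)
Step 1 — p * n = 3.25 * 4.97 = 16.1525
Step 2 — Vs / (p*n) = 10.1 / 16.1525 = 0.62529 (6 d.p.)
Step 3 — s = 1 - 0.62529 = 0.37471

0.37471


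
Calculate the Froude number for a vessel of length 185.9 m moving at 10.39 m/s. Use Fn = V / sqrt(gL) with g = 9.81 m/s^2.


Formula: Fn = V / sqrt(g * L)
Step 1 — g * L = 9.81 * 185.9 = 1823.679
Step 2 — sqrt(g * L) = sqrt(1823.679) = 42.704555
Step 3 — Fn = 10.39 / 42.704555 ≈ 0.24330 (5 s.f.)

0.24330


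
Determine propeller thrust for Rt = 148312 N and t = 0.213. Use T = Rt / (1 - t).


Formula: T = Rt / (1 - t)
Step 1 — (1 - t) = 1 - 0.213 = 0.787
Step 2 — T = 148312 / 0.787 ≈ 188450 N (5 s.f.)

188450 N


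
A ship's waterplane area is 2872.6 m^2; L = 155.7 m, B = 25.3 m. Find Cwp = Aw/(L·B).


Formula: Cwp = Aw / (L * B)
Step 1 — L * B = 155.7 * 25.3 = 3939.21 m^2
Step 2 — Cwp = 2872.6 / 3939.21 ≈ 0.72923 (5 s.f.)

0.72923


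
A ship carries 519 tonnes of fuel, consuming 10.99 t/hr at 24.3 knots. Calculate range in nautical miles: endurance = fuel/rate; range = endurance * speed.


Formula: endurance = fuel / rate; range = endurance * speed
Step 1 — endurance = 519 / 10.99 = 47.2247 hours
Step 2 — range = 47.2247 * 24.3 ≈ 1147.6 nautical miles (5 s.f.)

1147.6 NM


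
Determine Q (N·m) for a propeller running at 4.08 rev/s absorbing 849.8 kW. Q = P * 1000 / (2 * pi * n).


Formula: Q = P_W / (2 * pi * n)
Step 1 — P_W = 849.8 kW * 1000 = 849800.0 W
Step 2 — 2 * pi * n = 2 * pi * 4.08 = 25.635396
Step 3 — Q = 849800.0 / 25.635396 ≈ 33149 N·m (5 s.f.)

33149 N·m


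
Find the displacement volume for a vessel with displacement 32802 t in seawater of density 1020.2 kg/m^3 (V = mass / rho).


Formula: V = mass / rho
Step 1 — convert tonnes to kg: 32802 t * 1000 = 32802000 kg
Step 2 — V = 32802000 / 1020.2 ≈ 32153 m^3 (5 s.f.)

32153 m^3


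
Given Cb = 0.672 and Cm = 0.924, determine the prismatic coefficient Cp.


Formula: Cp = Cb / Cm
Substituting: Cp = 0.672 / 0.924
Result: Cp ≈ 0.72727 (5 s.f.)

0.72727


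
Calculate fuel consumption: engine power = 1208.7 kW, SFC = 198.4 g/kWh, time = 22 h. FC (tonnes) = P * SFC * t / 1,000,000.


Formula: FC (tonnes) = P * SFC * t / 1,000,000
Step 1 — P * SFC * t = 1208.7 * 198.4 * 22 = 5275733.76 g
Step 2 — FC (tonnes) = 5275733.76 / 1,000,000 ≈ 5.2757 tonnes (5 s.f.)

5.2757 tonnes


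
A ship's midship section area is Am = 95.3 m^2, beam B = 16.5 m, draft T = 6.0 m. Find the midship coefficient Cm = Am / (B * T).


Formula: Cm = Am / (B * T)
Step 1 — B * T = 16.5 * 6.0 = 99.0 m^2
Step 2 — Cm = 95.3 / 99.0 ≈ 0.96263 (5 s.f.)

0.96263


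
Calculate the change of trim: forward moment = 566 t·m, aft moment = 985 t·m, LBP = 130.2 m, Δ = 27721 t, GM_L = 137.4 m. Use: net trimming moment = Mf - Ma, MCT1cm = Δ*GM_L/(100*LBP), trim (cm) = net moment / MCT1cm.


Formula: net trimming moment = Mf - Ma; MCT1cm = Δ*GM_L/(100*LBP); trim = net moment / MCT1cm
Step 1 — net trimming moment = 566 - 985 = -419 t·m
Step 2 — MCT1cm = 27721 * 137.4 / (100 * 130.2) = 292.5396 t·m/cm
Step 3 — trim = -419 / 292.5396 ≈ -1.4323 cm (5 s.f.)

-1.4323 cm


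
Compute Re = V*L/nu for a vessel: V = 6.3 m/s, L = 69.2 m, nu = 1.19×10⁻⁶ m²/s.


Formula: Re = V * L / nu
Step 1 — V * L = 6.3 * 69.2 = 435.96 m^2/s
Step 2 — Re = 435.96 / 1.19e-6 = 3.66e+08

3.66e+08


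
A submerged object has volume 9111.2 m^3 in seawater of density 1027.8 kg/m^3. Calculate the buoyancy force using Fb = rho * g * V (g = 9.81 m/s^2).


Formula: Fb = rho * g * V
Substituting: Fb = 1027.8 * 9.81 * 9111.2
Intermediate: 1027.8 * 9.81 = 10082.718
Result: Fb = 10082.718 * 9111.2 ≈ 91866000 N (5 s.f.)

91866000 N


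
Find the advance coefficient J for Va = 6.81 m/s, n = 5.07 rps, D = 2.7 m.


Formula: J = Va / (n * D)
Step 1 — n * D = 5.07 * 2.7 = 13.689
Step 2 — J = 6.81 / 13.689 ≈ 0.49748 (5 s.f.)

0.49748


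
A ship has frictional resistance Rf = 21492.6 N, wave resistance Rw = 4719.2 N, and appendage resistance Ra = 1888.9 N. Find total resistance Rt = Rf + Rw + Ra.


Formula: Rt = Rf + Rw + Ra
Substituting: Rt = 21492.6 + 4719.2 + 1888.9
Result: Rt = 28100.7 N

28100.7 N


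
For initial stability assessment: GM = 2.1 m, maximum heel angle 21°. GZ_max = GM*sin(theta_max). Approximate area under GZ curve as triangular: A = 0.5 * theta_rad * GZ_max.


Formula: GZ_max = GM * sin(theta); Area = 0.5 * theta_rad * GZ_max
Step 1 — GZ_max = 2.1 * sin(21°) = 2.1 * 0.358368 = 0.752573 m
Step 2 — theta_rad = 21 * pi/180 = 0.366519 rad
Step 3 — Area = 0.5 * 0.366519 * 0.752573 ≈ 0.13792 m·rad (5 s.f.)

0.13792 m·rad


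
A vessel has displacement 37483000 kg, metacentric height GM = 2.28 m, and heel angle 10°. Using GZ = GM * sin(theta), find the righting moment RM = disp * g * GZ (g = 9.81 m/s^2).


Formula: GZ = GM * sin(theta); RM = disp * g * GZ
Step 1 — GZ = 2.28 * sin(10°) = 2.28 * 0.173648 = 0.395917 m
Step 2 — RM = 37483000 * 9.81 * 0.395917 ≈ 145580000 N·m (5 s.f.)

145580000 N·m


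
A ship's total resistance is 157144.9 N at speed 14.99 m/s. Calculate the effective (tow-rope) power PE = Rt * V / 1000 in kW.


Formula: PE = Rt * V / 1000 (kW)
Step 1 — PE (W) = 157144.9 * 14.99 = 2355602.051 W
Step 2 — PE (kW) = 2355602.051 / 1000 ≈ 2355.6 kW (5 s.f.)

2355.6 kW


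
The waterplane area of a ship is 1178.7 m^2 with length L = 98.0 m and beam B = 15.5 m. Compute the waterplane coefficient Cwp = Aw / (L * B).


Formula: Cwp = Aw / (L * B)
Step 1 — L * B = 98.0 * 15.5 = 1519.0 m^2
Step 2 — Cwp = 1178.7 / 1519.0 ≈ 0.77597 (5 s.f.)

0.77597


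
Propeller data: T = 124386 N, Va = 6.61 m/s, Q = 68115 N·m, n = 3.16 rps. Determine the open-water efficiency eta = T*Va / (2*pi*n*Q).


Formula: eta = T * Va / (2 * pi * n * Q)
Step 1 — numerator = T * Va = 124386 * 6.61 = 822191.46
Step 2 — 2 * pi * n = 2 * pi * 3.16 = 19.854866
Step 3 — denominator = 19.854866 * 68115 = 1352414.2
Step 4 — eta = 822191.46 / 1352414.2 ≈ 0.60794 (5 s.f.)

0.60794


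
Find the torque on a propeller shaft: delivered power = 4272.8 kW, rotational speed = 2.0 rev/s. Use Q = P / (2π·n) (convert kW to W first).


Formula: Q = P_W / (2 * pi * n)
Step 1 — P_W = 4272.8 kW * 1000 = 4272800.0 W
Step 2 — 2 * pi * n = 2 * pi * 2.0 = 12.566371
Step 3 — Q = 4272800.0 / 12.566371 ≈ 340020 N·m (5 s.f.)

340020 N·m


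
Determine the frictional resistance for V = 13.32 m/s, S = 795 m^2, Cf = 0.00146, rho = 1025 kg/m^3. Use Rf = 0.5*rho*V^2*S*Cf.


Formula: Rf = 0.5 * rho * V^2 * S * Cf
Step 1 — V^2 = 13.32^2 = 177.4224
Step 2 — 0.5 * rho * V^2 = 0.5 * 1025 * 177.4224 = 90928.98
Step 3 — Rf = 90928.98 * 795 * 0.00146 ≈ 105540 N (5 s.f.)

105540 N


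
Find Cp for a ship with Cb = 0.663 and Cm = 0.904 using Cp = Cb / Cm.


Formula: Cp = Cb / Cm
Substituting: Cp = 0.663 / 0.904
Result: Cp ≈ 0.73341 (5 s.f.)

0.73341


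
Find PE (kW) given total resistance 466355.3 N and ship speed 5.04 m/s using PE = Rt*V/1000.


Formula: PE = Rt * V / 1000 (kW)
Step 1 — PE (W) = 466355.3 * 5.04 = 2350430.712 W
Step 2 — PE (kW) = 2350430.712 / 1000 ≈ 2350.4 kW (5 s.f.)

2350.4 kW


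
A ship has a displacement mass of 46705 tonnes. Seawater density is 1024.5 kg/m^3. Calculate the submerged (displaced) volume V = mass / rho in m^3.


Formula: V = mass / rho
Step 1 — convert tonnes to kg: 46705 t * 1000 = 46705000 kg
Step 2 — V = 46705000 / 1024.5 ≈ 45588 m^3 (5 s.f.)

45588 m^3


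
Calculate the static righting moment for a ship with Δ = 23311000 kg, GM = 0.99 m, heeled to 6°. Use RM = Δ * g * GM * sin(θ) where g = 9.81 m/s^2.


Formula: GZ = GM * sin(theta); RM = disp * g * GZ
Step 1 — GZ = 0.99 * sin(6°) = 0.99 * 0.104528 = 0.103483 m
Step 2 — RM = 23311000 * 9.81 * 0.103483 ≈ 23665000 N·m (5 s.f.)

23665000 N·m


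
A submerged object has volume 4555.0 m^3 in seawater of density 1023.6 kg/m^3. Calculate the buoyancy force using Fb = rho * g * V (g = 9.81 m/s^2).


Formula: Fb = rho * g * V
Substituting: Fb = 1023.6 * 9.81 * 4555.0
Intermediate: 1023.6 * 9.81 = 10041.516
Result: Fb = 10041.516 * 4555.0 ≈ 45739000 N (5 s.f.)

45739000 N


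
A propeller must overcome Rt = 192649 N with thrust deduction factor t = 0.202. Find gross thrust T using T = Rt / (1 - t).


Formula: T = Rt / (1 - t)
Step 1 — (1 - t) = 1 - 0.202 = 0.798
Step 2 — T = 192649 / 0.798 ≈ 241410 N (5 s.f.)

241410 N


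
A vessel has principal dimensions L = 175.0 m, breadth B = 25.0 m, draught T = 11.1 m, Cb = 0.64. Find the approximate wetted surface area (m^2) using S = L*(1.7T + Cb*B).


Formula: S = 1.7*L*T + V/T with V = Cb*L*B*T, i.e. S = L * (1.7*T + Cb*B)
Step 1 — 1.7*T = 1.7 * 11.1 = 18.87 m
Step 2 — Cb*B = 0.64 * 25.0 = 16.0 m
Step 3 — 1.7*T + Cb*B = 18.87 + 16.0 = 34.87 m
Step 4 — S = 175.0 * 34.87 ≈ 6102.2 m^2 (5 s.f.)

6102.2 m^2


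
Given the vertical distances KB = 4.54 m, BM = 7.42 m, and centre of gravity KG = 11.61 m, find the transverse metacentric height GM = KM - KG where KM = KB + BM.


Formula: GM = KB + BM - KG
Step 1 — KM = KB + BM = 4.54 + 7.42 = 11.96 m
Step 2 — GM = KM - KG = 11.96 - 11.61 = 0.35 m

0.35 m


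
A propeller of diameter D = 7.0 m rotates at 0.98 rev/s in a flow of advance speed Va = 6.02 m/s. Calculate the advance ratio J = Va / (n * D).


Formula: J = Va / (n * D)
Step 1 — n * D = 0.98 * 7.0 = 6.86
Step 2 — J = 6.02 / 6.86 ≈ 0.87755 (5 s.f.)

0.87755


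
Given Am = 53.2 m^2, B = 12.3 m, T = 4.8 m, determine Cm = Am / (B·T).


Formula: Cm = Am / (B * T)
Step 1 — B * T = 12.3 * 4.8 = 59.04 m^2
Step 2 — Cm = 53.2 / 59.04 ≈ 0.90108 (5 s.f.)

0.90108


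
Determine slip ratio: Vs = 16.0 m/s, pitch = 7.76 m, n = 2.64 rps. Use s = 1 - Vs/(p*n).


Formula: s = 1 - Vs / (p * n)
Step 1 — p * n = 7.76 * 2.64 = 20.4864
Step 2 — Vs / (p*n) = 16.0 / 20.4864 = 0.781006 (6 d.p.)
Step 3 — s = 1 - 0.781006 = 0.218994

0.218994


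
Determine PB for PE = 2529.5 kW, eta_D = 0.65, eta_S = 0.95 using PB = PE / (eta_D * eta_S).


Formula: PB = PE / (eta_D * eta_S)
Step 1 — combined efficiency = eta_D * eta_S = 0.65 * 0.95 = 0.6175
Step 2 — PB = 2529.5 / 0.6175 ≈ 4096.4 kW (5 s.f.)

4096.4 kW


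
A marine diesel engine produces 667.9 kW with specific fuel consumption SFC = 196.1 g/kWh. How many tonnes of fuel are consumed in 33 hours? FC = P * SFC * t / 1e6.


Formula: FC (tonnes) = P * SFC * t / 1,000,000
Step 1 — P * SFC * t = 667.9 * 196.1 * 33 = 4322181.27 g
Step 2 — FC (tonnes) = 4322181.27 / 1,000,000 ≈ 4.3222 tonnes (5 s.f.)

4.3222 tonnes


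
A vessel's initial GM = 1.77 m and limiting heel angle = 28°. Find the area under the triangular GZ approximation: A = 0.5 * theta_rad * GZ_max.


Formula: GZ_max = GM * sin(theta); Area = 0.5 * theta_rad * GZ_max
Step 1 — GZ_max = 1.77 * sin(28°) = 1.77 * 0.469472 = 0.830965 m
Step 2 — theta_rad = 28 * pi/180 = 0.488692 rad
Step 3 — Area = 0.5 * 0.488692 * 0.830965 ≈ 0.20304 m·rad (5 s.f.)

0.20304 m·rad


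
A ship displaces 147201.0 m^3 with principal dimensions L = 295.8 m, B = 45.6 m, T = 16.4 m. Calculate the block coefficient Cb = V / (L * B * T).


Formula: Cb = V / (L * B * T)
Step 1 — L * B * T = 295.8 * 45.6 * 16.4 = 221211.072 m^3
Step 2 — Cb = 147201.0 / 221211.072 ≈ 0.66543 (5 s.f.)

0.66543


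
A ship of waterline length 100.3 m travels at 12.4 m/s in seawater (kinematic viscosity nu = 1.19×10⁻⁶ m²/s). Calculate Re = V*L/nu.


Formula: Re = V * L / nu
Step 1 — V * L = 12.4 * 100.3 = 1243.72 m^2/s
Step 2 — Re = 1243.72 / 1.19e-6 = 1.05e+09

1.05e+09


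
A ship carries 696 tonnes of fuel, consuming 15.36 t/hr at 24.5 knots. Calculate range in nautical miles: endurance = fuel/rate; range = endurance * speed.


Formula: endurance = fuel / rate; range = endurance * speed
Step 1 — endurance = 696 / 15.36 = 45.3125 hours
Step 2 — range = 45.3125 * 24.5 ≈ 1110.2 nautical miles (5 s.f.)

1110.2 NM


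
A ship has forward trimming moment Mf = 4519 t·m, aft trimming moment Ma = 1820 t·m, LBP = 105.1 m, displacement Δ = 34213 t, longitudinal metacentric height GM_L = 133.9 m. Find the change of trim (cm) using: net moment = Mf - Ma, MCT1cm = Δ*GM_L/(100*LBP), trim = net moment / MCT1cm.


Formula: net trimming moment = Mf - Ma; MCT1cm = Δ*GM_L/(100*LBP); trim = net moment / MCT1cm
Step 1 — net trimming moment = 4519 - 1820 = 2699 t·m
Step 2 — MCT1cm = 34213 * 133.9 / (100 * 105.1) = 435.8821 t·m/cm
Step 3 — trim = 2699 / 435.8821 ≈ 6.1920 cm (5 s.f.)

6.1920 cm


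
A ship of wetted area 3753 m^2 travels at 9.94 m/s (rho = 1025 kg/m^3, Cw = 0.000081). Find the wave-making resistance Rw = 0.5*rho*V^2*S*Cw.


Formula: Rw = 0.5 * rho * V^2 * S * Cw
Step 1 — V^2 = 9.94^2 = 98.8036
Step 2 — 0.5 * rho * V^2 = 0.5 * 1025 * 98.8036 = 50636.845
Step 3 — Rw = 50636.845 * 3753 * 0.000081 ≈ 15393 N (5 s.f.)

15393 N


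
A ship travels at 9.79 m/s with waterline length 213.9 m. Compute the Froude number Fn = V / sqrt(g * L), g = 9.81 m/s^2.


Formula: Fn = V / sqrt(g * L)
Step 1 — g * L = 9.81 * 213.9 = 2098.359
Step 2 — sqrt(g * L) = sqrt(2098.359) = 45.807849
Step 3 — Fn = 9.79 / 45.807849 ≈ 0.21372 (5 s.f.)

0.21372


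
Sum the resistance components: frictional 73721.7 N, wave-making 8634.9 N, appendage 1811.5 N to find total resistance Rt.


Formula: Rt = Rf + Rw + Ra
Substituting: Rt = 73721.7 + 8634.9 + 1811.5
Result: Rt = 84168.1 N

84168.1 N


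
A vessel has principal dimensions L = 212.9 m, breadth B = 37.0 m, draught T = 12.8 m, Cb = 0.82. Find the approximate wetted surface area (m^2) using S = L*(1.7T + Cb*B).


Formula: S = 1.7*L*T + V/T with V = Cb*L*B*T, i.e. S = L * (1.7*T + Cb*B)
Step 1 — 1.7*T = 1.7 * 12.8 = 21.76 m
Step 2 — Cb*B = 0.82 * 37.0 = 30.34 m
Step 3 — 1.7*T + Cb*B = 21.76 + 30.34 = 52.1 m
Step 4 — S = 212.9 * 52.1 ≈ 11092 m^2 (5 s.f.)

11092 m^2


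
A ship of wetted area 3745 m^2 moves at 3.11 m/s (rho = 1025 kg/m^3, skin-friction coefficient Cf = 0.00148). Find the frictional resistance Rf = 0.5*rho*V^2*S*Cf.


Formula: Rf = 0.5 * rho * V^2 * S * Cf
Step 1 — V^2 = 3.11^2 = 9.6721
Step 2 — 0.5 * rho * V^2 = 0.5 * 1025 * 9.6721 = 4956.95125
Step 3 — Rf = 4956.95125 * 3745 * 0.00148 ≈ 27474 N (5 s.f.)

27474 N


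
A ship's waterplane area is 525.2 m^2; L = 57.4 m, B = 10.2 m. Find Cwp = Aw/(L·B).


Formula: Cwp = Aw / (L * B)
Step 1 — L * B = 57.4 * 10.2 = 585.48 m^2
Step 2 — Cwp = 525.2 / 585.48 ≈ 0.89704 (5 s.f.)

0.89704


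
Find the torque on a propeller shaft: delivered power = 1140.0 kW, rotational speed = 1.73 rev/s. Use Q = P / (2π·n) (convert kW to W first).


Formula: Q = P_W / (2 * pi * n)
Step 1 — P_W = 1140.0 kW * 1000 = 1140000.0 W
Step 2 — 2 * pi * n = 2 * pi * 1.73 = 10.869911
Step 3 — Q = 1140000.0 / 10.869911 ≈ 104880 N·m (5 s.f.)

104880 N·m


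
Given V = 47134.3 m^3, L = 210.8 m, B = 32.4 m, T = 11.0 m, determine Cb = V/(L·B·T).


Formula: Cb = V / (L * B * T)
Step 1 — L * B * T = 210.8 * 32.4 * 11.0 = 75129.12 m^3
Step 2 — Cb = 47134.3 / 75129.12 ≈ 0.62738 (5 s.f.)

0.62738


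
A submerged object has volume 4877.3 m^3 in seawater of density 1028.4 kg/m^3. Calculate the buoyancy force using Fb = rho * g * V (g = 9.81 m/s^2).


Formula: Fb = rho * g * V
Substituting: Fb = 1028.4 * 9.81 * 4877.3
Intermediate: 1028.4 * 9.81 = 10088.604
Result: Fb = 10088.604 * 4877.3 ≈ 49205000 N (5 s.f.)

49205000 N


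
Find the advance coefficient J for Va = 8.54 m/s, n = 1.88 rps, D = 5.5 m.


Formula: J = Va / (n * D)
Step 1 — n * D = 1.88 * 5.5 = 10.34
Step 2 — J = 8.54 / 10.34 ≈ 0.82592 (5 s.f.)

0.82592


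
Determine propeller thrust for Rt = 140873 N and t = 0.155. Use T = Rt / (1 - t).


Formula: T = Rt / (1 - t)
Step 1 — (1 - t) = 1 - 0.155 = 0.845
Step 2 — T = 140873 / 0.845 ≈ 166710 N (5 s.f.)

166710 N


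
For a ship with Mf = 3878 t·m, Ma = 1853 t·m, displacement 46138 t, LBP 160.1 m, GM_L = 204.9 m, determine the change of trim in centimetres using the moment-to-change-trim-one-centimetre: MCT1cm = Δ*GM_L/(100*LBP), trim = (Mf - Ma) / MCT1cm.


Formula: net trimming moment = Mf - Ma; MCT1cm = Δ*GM_L/(100*LBP); trim = net moment / MCT1cm
Step 1 — net trimming moment = 3878 - 1853 = 2025 t·m
Step 2 — MCT1cm = 46138 * 204.9 / (100 * 160.1) = 590.4857 t·m/cm
Step 3 — trim = 2025 / 590.4857 ≈ 3.4294 cm (5 s.f.)

3.4294 cm


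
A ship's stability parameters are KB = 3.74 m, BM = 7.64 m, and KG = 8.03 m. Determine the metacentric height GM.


Formula: GM = KB + BM - KG
Step 1 — KM = KB + BM = 3.74 + 7.64 = 11.38 m
Step 2 — GM = KM - KG = 11.38 - 8.03 = 3.35 m

3.35 m


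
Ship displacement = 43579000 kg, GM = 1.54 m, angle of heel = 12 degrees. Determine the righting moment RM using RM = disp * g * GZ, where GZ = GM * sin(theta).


Formula: GZ = GM * sin(theta); RM = disp * g * GZ
Step 1 — GZ = 1.54 * sin(12°) = 1.54 * 0.207912 = 0.320184 m
Step 2 — RM = 43579000 * 9.81 * 0.320184 ≈ 136880000 N·m (5 s.f.)

136880000 N·m


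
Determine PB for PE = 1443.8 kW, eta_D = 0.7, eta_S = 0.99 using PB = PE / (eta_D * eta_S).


Formula: PB = PE / (eta_D * eta_S)
Step 1 — combined efficiency = eta_D * eta_S = 0.7 * 0.99 = 0.693
Step 2 — PB = 1443.8 / 0.693 ≈ 2083.4 kW (5 s.f.)

2083.4 kW


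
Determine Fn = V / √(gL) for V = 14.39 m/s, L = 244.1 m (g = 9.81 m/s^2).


Formula: Fn = V / sqrt(g * L)
Step 1 — g * L = 9.81 * 244.1 = 2394.621
Step 2 — sqrt(g * L) = sqrt(2394.621) = 48.934865
Step 3 — Fn = 14.39 / 48.934865 ≈ 0.29406 (5 s.f.)

0.29406


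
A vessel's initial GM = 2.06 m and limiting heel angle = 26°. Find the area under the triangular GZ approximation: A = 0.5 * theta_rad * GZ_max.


Formula: GZ_max = GM * sin(theta); Area = 0.5 * theta_rad * GZ_max
Step 1 — GZ_max = 2.06 * sin(26°) = 2.06 * 0.438371 = 0.903044 m
Step 2 — theta_rad = 26 * pi/180 = 0.453786 rad
Step 3 — Area = 0.5 * 0.453786 * 0.903044 ≈ 0.20489 m·rad (5 s.f.)

0.20489 m·rad


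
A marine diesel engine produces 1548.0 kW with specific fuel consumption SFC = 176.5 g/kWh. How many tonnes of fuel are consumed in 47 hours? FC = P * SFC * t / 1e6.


Formula: FC (tonnes) = P * SFC * t / 1,000,000
Step 1 — P * SFC * t = 1548.0 * 176.5 * 47 = 12841434.0 g
Step 2 — FC (tonnes) = 12841434.0 / 1,000,000 ≈ 12.841 tonnes (5 s.f.)

12.841 tonnes


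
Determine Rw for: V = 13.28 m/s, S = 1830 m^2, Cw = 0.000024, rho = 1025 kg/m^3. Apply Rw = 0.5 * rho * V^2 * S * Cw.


Formula: Rw = 0.5 * rho * V^2 * S * Cw
Step 1 — V^2 = 13.28^2 = 176.3584
Step 2 — 0.5 * rho * V^2 = 0.5 * 1025 * 176.3584 = 90383.68
Step 3 — Rw = 90383.68 * 1830 * 0.000024 ≈ 3969.7 N (5 s.f.)

3969.7 N


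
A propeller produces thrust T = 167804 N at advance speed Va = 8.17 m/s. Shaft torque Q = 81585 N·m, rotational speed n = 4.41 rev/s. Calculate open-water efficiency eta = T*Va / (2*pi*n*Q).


Formula: eta = T * Va / (2 * pi * n * Q)
Step 1 — numerator = T * Va = 167804 * 8.17 = 1370958.68
Step 2 — 2 * pi * n = 2 * pi * 4.41 = 27.708847
Step 3 — denominator = 27.708847 * 81585 = 2260626.28
Step 4 — eta = 1370958.68 / 2260626.28 ≈ 0.60645 (5 s.f.)

0.60645


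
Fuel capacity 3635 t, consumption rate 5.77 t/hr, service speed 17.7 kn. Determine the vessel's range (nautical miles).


Formula: endurance = fuel / rate; range = endurance * speed
Step 1 — endurance = 3635 / 5.77 = 629.9827 hours
Step 2 — range = 629.9827 * 17.7 ≈ 11151 nautical miles (5 s.f.)

11151 NM


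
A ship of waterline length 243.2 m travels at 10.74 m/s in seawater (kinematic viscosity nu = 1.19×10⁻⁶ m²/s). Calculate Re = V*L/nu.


Formula: Re = V * L / nu
Step 1 — V * L = 10.74 * 243.2 = 2611.968 m^2/s
Step 2 — Re = 2611.968 / 1.19e-6 = 2.19e+09

2.19e+09


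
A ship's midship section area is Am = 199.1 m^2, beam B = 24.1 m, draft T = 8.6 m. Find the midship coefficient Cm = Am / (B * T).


Formula: Cm = Am / (B * T)
Step 1 — B * T = 24.1 * 8.6 = 207.26 m^2
Step 2 — Cm = 199.1 / 207.26 ≈ 0.96063 (5 s.f.)

0.96063


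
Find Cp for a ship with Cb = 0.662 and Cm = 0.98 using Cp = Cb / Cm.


Formula: Cp = Cb / Cm
Substituting: Cp = 0.662 / 0.98
Result: Cp ≈ 0.67551 (5 s.f.)

0.67551


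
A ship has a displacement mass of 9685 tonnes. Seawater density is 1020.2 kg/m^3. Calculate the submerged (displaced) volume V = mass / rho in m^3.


Formula: V = mass / rho
Step 1 — convert tonnes to kg: 9685 t * 1000 = 9685000 kg
Step 2 — V = 9685000 / 1020.2 ≈ 9493.2 m^3 (5 s.f.)

9493.2 m^3


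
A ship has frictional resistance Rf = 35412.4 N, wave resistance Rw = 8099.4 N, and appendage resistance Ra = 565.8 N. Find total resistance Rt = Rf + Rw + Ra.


Formula: Rt = Rf + Rw + Ra
Substituting: Rt = 35412.4 + 8099.4 + 565.8
Result: Rt = 44077.6 N

44077.6 N


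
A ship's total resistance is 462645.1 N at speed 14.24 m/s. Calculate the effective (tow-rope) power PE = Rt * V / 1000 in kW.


Formula: PE = Rt * V / 1000 (kW)
Step 1 — PE (W) = 462645.1 * 14.24 = 6588066.224 W
Step 2 — PE (kW) = 6588066.224 / 1000 ≈ 6588.1 kW (5 s.f.)

6588.1 kW


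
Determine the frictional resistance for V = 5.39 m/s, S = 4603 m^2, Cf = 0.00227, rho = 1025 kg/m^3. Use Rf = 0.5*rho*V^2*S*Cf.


Formula: Rf = 0.5 * rho * V^2 * S * Cf
Step 1 — V^2 = 5.39^2 = 29.0521
Step 2 — 0.5 * rho * V^2 = 0.5 * 1025 * 29.0521 = 14889.20125
Step 3 — Rf = 14889.20125 * 4603 * 0.00227 ≈ 155570 N (5 s.f.)

155570 N


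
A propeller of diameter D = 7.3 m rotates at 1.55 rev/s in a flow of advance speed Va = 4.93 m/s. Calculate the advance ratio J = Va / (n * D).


Formula: J = Va / (n * D)
Step 1 — n * D = 1.55 * 7.3 = 11.315
Step 2 — J = 4.93 / 11.315 ≈ 0.43570 (5 s.f.)

0.43570


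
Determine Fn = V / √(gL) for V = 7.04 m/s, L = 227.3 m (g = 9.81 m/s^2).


Formula: Fn = V / sqrt(g * L)
Step 1 — g * L = 9.81 * 227.3 = 2229.813
Step 2 — sqrt(g * L) = sqrt(2229.813) = 47.220896
Step 3 — Fn = 7.04 / 47.220896 ≈ 0.14909 (5 s.f.)

0.14909


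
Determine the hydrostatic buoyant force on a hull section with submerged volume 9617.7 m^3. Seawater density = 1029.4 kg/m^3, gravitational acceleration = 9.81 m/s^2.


Formula: Fb = rho * g * V
Substituting: Fb = 1029.4 * 9.81 * 9617.7
Intermediate: 1029.4 * 9.81 = 10098.414
Result: Fb = 10098.414 * 9617.7 ≈ 97124000 N (5 s.f.)

97124000 N


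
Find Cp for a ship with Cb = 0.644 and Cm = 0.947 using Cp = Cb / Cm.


Formula: Cp = Cb / Cm
Substituting: Cp = 0.644 / 0.947
Result: Cp ≈ 0.68004 (5 s.f.)

0.68004


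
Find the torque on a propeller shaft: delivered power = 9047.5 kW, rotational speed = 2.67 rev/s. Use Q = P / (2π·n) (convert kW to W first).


Formula: Q = P_W / (2 * pi * n)
Step 1 — P_W = 9047.5 kW * 1000 = 9047500.0 W
Step 2 — 2 * pi * n = 2 * pi * 2.67 = 16.776105
Step 3 — Q = 9047500.0 / 16.776105 ≈ 539310 N·m (5 s.f.)

539310 N·m


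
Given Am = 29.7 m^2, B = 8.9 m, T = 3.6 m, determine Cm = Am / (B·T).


Formula: Cm = Am / (B * T)
Step 1 — B * T = 8.9 * 3.6 = 32.04 m^2
Step 2 — Cm = 29.7 / 32.04 ≈ 0.92697 (5 s.f.)

0.92697


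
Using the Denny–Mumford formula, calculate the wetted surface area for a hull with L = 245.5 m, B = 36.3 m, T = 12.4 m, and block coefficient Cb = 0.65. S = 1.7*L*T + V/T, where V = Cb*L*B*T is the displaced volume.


Formula: S = 1.7*L*T + V/T with V = Cb*L*B*T, i.e. S = L * (1.7*T + Cb*B)
Step 1 — 1.7*T = 1.7 * 12.4 = 21.08 m
Step 2 — Cb*B = 0.65 * 36.3 = 23.595 m
Step 3 — 1.7*T + Cb*B = 21.08 + 23.595 = 44.675 m
Step 4 — S = 245.5 * 44.675 ≈ 10968 m^2 (5 s.f.)

10968 m^2


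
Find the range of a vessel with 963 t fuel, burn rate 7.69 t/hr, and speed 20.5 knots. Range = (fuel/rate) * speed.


Formula: endurance = fuel / rate; range = endurance * speed
Step 1 — endurance = 963 / 7.69 = 125.2276 hours
Step 2 — range = 125.2276 * 20.5 ≈ 2567.2 nautical miles (5 s.f.)

2567.2 NM


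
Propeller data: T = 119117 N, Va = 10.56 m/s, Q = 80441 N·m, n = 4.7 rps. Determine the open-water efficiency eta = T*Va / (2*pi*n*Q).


Formula: eta = T * Va / (2 * pi * n * Q)
Step 1 — numerator = T * Va = 119117 * 10.56 = 1257875.52
Step 2 — 2 * pi * n = 2 * pi * 4.7 = 29.530971
Step 3 — denominator = 29.530971 * 80441 = 2375500.84
Step 4 — eta = 1257875.52 / 2375500.84 ≈ 0.52952 (5 s.f.)

0.52952


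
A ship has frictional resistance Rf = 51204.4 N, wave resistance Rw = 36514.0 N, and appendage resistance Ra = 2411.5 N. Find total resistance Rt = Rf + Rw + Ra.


Formula: Rt = Rf + Rw + Ra
Substituting: Rt = 51204.4 + 36514.0 + 2411.5
Result: Rt = 90129.9 N

90129.9 N


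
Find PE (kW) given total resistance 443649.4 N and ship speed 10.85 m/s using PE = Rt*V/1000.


Formula: PE = Rt * V / 1000 (kW)
Step 1 — PE (W) = 443649.4 * 10.85 = 4813595.99 W
Step 2 — PE (kW) = 4813595.99 / 1000 ≈ 4813.6 kW (5 s.f.)

4813.6 kW


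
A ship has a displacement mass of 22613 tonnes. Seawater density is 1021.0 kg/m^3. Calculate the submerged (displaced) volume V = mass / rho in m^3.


Formula: V = mass / rho
Step 1 — convert tonnes to kg: 22613 t * 1000 = 22613000 kg
Step 2 — V = 22613000 / 1021.0 ≈ 22148 m^3 (5 s.f.)

22148 m^3


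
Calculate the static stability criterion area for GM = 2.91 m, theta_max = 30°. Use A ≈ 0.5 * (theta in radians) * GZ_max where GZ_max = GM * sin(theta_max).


Formula: GZ_max = GM * sin(theta); Area = 0.5 * theta_rad * GZ_max
Step 1 — GZ_max = 2.91 * sin(30°) = 2.91 * 0.5 = 1.455 m
Step 2 — theta_rad = 30 * pi/180 = 0.523599 rad
Step 3 — Area = 0.5 * 0.523599 * 1.455 ≈ 0.38092 m·rad (5 s.f.)

0.38092 m·rad


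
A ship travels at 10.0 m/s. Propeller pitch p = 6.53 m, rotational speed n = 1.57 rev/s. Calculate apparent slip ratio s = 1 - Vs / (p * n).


Formula: s = 1 - Vs / (p * n)
Step 1 — p * n = 6.53 * 1.57 = 10.2521
Step 2 — Vs / (p*n) = 10.0 / 10.2521 = 0.97541 (6 d.p.)
Step 3 — s = 1 - 0.97541 = 0.02459

0.02459


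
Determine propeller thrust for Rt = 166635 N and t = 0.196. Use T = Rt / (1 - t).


Formula: T = Rt / (1 - t)
Step 1 — (1 - t) = 1 - 0.196 = 0.804
Step 2 — T = 166635 / 0.804 ≈ 207260 N (5 s.f.)

207260 N


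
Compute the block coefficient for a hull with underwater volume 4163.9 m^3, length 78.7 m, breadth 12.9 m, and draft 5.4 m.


Formula: Cb = V / (L * B * T)
Step 1 — L * B * T = 78.7 * 12.9 * 5.4 = 5482.242 m^3
Step 2 — Cb = 4163.9 / 5482.242 ≈ 0.75953 (5 s.f.)

0.75953


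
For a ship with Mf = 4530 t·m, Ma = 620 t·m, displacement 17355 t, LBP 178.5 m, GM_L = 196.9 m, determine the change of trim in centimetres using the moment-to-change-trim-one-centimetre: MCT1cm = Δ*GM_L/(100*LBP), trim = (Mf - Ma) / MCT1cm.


Formula: net trimming moment = Mf - Ma; MCT1cm = Δ*GM_L/(100*LBP); trim = net moment / MCT1cm
Step 1 — net trimming moment = 4530 - 620 = 3910 t·m
Step 2 — MCT1cm = 17355 * 196.9 / (100 * 178.5) = 191.4397 t·m/cm
Step 3 — trim = 3910 / 191.4397 ≈ 20.424 cm (5 s.f.)

20.424 cm


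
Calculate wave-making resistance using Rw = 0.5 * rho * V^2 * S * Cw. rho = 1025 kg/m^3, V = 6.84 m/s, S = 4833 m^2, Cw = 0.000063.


Formula: Rw = 0.5 * rho * V^2 * S * Cw
Step 1 — V^2 = 6.84^2 = 46.7856
Step 2 — 0.5 * rho * V^2 = 0.5 * 1025 * 46.7856 = 23977.62
Step 3 — Rw = 23977.62 * 4833 * 0.000063 ≈ 7300.7 N (5 s.f.)

7300.7 N


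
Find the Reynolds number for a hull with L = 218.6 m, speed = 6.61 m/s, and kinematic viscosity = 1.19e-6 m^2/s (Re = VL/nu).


Formula: Re = V * L / nu
Step 1 — V * L = 6.61 * 218.6 = 1444.946 m^2/s
Step 2 — Re = 1444.946 / 1.19e-6 = 1.21e+09

1.21e+09


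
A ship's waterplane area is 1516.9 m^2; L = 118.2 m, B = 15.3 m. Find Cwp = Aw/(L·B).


Formula: Cwp = Aw / (L * B)
Step 1 — L * B = 118.2 * 15.3 = 1808.46 m^2
Step 2 — Cwp = 1516.9 / 1808.46 ≈ 0.83878 (5 s.f.)

0.83878


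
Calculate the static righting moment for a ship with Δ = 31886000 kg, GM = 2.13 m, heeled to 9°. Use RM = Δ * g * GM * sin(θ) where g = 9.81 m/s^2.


Formula: GZ = GM * sin(theta); RM = disp * g * GZ
Step 1 — GZ = 2.13 * sin(9°) = 2.13 * 0.156434 = 0.333204 m
Step 2 — RM = 31886000 * 9.81 * 0.333204 ≈ 104230000 N·m (5 s.f.)

104230000 N·m


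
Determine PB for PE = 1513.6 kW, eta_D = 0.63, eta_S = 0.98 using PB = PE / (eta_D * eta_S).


Formula: PB = PE / (eta_D * eta_S)
Step 1 — combined efficiency = eta_D * eta_S = 0.63 * 0.98 = 0.6174
Step 2 — PB = 1513.6 / 0.6174 ≈ 2451.6 kW (5 s.f.)

2451.6 kW


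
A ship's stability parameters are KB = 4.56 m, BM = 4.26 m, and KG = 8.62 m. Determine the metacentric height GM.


Formula: GM = KB + BM - KG
Step 1 — KM = KB + BM = 4.56 + 4.26 = 8.82 m
Step 2 — GM = KM - KG = 8.82 - 8.62 = 0.2 m

0.2 m


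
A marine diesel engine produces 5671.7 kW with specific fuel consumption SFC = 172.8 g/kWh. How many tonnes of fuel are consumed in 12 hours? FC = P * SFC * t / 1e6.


Formula: FC (tonnes) = P * SFC * t / 1,000,000
Step 1 — P * SFC * t = 5671.7 * 172.8 * 12 = 11760837.12 g
Step 2 — FC (tonnes) = 11760837.12 / 1,000,000 ≈ 11.761 tonnes (5 s.f.)

11.761 tonnes


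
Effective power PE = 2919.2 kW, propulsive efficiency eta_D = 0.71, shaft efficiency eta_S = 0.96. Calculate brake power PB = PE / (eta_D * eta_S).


Formula: PB = PE / (eta_D * eta_S)
Step 1 — combined efficiency = eta_D * eta_S = 0.71 * 0.96 = 0.6816
Step 2 — PB = 2919.2 / 0.6816 ≈ 4282.9 kW (5 s.f.)

4282.9 kW


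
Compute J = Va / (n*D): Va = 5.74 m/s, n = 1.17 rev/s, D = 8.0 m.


Formula: J = Va / (n * D)
Step 1 — n * D = 1.17 * 8.0 = 9.36
Step 2 — J = 5.74 / 9.36 ≈ 0.61325 (5 s.f.)

0.61325


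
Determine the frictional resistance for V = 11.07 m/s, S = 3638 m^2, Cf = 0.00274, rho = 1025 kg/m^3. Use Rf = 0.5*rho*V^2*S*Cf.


Formula: Rf = 0.5 * rho * V^2 * S * Cf
Step 1 — V^2 = 11.07^2 = 122.5449
Step 2 — 0.5 * rho * V^2 = 0.5 * 1025 * 122.5449 = 62804.26125
Step 3 — Rf = 62804.26125 * 3638 * 0.00274 ≈ 626040 N (5 s.f.)

626040 N


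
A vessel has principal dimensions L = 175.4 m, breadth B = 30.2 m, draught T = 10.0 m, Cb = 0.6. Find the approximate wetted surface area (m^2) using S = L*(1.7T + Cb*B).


Formula: S = 1.7*L*T + V/T with V = Cb*L*B*T, i.e. S = L * (1.7*T + Cb*B)
Step 1 — 1.7*T = 1.7 * 10.0 = 17.0 m
Step 2 — Cb*B = 0.6 * 30.2 = 18.12 m
Step 3 — 1.7*T + Cb*B = 17.0 + 18.12 = 35.12 m
Step 4 — S = 175.4 * 35.12 ≈ 6160.0 m^2 (5 s.f.)

6160.0 m^2


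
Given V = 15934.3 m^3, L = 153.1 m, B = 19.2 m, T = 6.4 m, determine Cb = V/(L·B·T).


Formula: Cb = V / (L * B * T)
Step 1 — L * B * T = 153.1 * 19.2 * 6.4 = 18812.928 m^3
Step 2 — Cb = 15934.3 / 18812.928 ≈ 0.84699 (5 s.f.)

0.84699


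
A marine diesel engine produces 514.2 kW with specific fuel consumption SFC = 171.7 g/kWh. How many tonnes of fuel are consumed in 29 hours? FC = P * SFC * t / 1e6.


Formula: FC (tonnes) = P * SFC * t / 1,000,000
Step 1 — P * SFC * t = 514.2 * 171.7 * 29 = 2560356.06 g
Step 2 — FC (tonnes) = 2560356.06 / 1,000,000 ≈ 2.5604 tonnes (5 s.f.)

2.5604 tonnes


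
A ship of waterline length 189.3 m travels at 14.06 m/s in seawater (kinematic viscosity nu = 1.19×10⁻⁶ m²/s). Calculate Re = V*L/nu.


Formula: Re = V * L / nu
Step 1 — V * L = 14.06 * 189.3 = 2661.558 m^2/s
Step 2 — Re = 2661.558 / 1.19e-6 = 2.24e+09

2.24e+09


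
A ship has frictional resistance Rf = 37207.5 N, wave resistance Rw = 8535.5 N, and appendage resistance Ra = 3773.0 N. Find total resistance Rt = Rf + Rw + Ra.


Formula: Rt = Rf + Rw + Ra
Substituting: Rt = 37207.5 + 8535.5 + 3773.0
Result: Rt = 49516.0 N

49516.0 N


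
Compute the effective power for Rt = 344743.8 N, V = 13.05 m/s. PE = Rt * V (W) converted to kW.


Formula: PE = Rt * V / 1000 (kW)
Step 1 — PE (W) = 344743.8 * 13.05 = 4498906.59 W
Step 2 — PE (kW) = 4498906.59 / 1000 ≈ 4498.9 kW (5 s.f.)

4498.9 kW


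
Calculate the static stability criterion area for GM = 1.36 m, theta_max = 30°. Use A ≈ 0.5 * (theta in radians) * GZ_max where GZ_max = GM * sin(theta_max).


Formula: GZ_max = GM * sin(theta); Area = 0.5 * theta_rad * GZ_max
Step 1 — GZ_max = 1.36 * sin(30°) = 1.36 * 0.5 = 0.68 m
Step 2 — theta_rad = 30 * pi/180 = 0.523599 rad
Step 3 — Area = 0.5 * 0.523599 * 0.68 ≈ 0.17802 m·rad (5 s.f.)

0.17802 m·rad


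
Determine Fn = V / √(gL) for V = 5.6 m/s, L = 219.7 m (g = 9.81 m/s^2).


Formula: Fn = V / sqrt(g * L)
Step 1 — g * L = 9.81 * 219.7 = 2155.257
Step 2 — sqrt(g * L) = sqrt(2155.257) = 46.424746
Step 3 — Fn = 5.6 / 46.424746 ≈ 0.12063 (5 s.f.)

0.12063


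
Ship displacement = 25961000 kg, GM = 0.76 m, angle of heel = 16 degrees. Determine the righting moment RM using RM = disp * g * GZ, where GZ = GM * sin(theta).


Formula: GZ = GM * sin(theta); RM = disp * g * GZ
Step 1 — GZ = 0.76 * sin(16°) = 0.76 * 0.275637 = 0.209484 m
Step 2 — RM = 25961000 * 9.81 * 0.209484 ≈ 53351000 N·m (5 s.f.)

53351000 N·m


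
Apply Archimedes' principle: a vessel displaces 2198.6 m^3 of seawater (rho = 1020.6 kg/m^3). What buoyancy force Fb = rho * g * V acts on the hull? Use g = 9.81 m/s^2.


Formula: Fb = rho * g * V
Substituting: Fb = 1020.6 * 9.81 * 2198.6
Intermediate: 1020.6 * 9.81 = 10012.086
Result: Fb = 10012.086 * 2198.6 ≈ 22013000 N (5 s.f.)

22013000 N


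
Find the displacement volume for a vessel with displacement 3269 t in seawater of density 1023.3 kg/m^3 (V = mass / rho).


Formula: V = mass / rho
Step 1 — convert tonnes to kg: 3269 t * 1000 = 3269000 kg
Step 2 — V = 3269000 / 1023.3 ≈ 3194.6 m^3 (5 s.f.)

3194.6 m^3


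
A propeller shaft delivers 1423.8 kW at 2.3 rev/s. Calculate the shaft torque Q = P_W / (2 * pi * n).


Formula: Q = P_W / (2 * pi * n)
Step 1 — P_W = 1423.8 kW * 1000 = 1423800.0 W
Step 2 — 2 * pi * n = 2 * pi * 2.3 = 14.451326
Step 3 — Q = 1423800.0 / 14.451326 ≈ 98524 N·m (5 s.f.)

98524 N·m


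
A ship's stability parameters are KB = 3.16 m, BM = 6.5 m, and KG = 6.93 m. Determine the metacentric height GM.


Formula: GM = KB + BM - KG
Step 1 — KM = KB + BM = 3.16 + 6.5 = 9.66 m
Step 2 — GM = KM - KG = 9.66 - 6.93 = 2.73 m

2.73 m


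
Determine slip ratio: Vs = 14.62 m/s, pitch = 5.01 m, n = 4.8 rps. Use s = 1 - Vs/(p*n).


Formula: s = 1 - Vs / (p * n)
Step 1 — p * n = 5.01 * 4.8 = 24.048
Step 2 — Vs / (p*n) = 14.62 / 24.048 = 0.607951 (6 d.p.)
Step 3 — s = 1 - 0.607951 = 0.392049

0.392049


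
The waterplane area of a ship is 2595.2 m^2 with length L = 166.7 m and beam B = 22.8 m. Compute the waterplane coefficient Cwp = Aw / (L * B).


Formula: Cwp = Aw / (L * B)
Step 1 — L * B = 166.7 * 22.8 = 3800.76 m^2
Step 2 — Cwp = 2595.2 / 3800.76 ≈ 0.68281 (5 s.f.)

0.68281


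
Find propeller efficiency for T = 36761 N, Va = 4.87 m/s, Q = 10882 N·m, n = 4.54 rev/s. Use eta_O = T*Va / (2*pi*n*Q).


Formula: eta = T * Va / (2 * pi * n * Q)
Step 1 — numerator = T * Va = 36761 * 4.87 = 179026.07
Step 2 — 2 * pi * n = 2 * pi * 4.54 = 28.525661
Step 3 — denominator = 28.525661 * 10882 = 310416.24
Step 4 — eta = 179026.07 / 310416.24 ≈ 0.57673 (5 s.f.)

0.57673


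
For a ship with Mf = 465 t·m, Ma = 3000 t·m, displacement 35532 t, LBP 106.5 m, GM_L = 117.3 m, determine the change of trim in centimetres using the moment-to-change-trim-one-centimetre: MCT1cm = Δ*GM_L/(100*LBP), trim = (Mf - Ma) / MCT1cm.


Formula: net trimming moment = Mf - Ma; MCT1cm = Δ*GM_L/(100*LBP); trim = net moment / MCT1cm
Step 1 — net trimming moment = 465 - 3000 = -2535 t·m
Step 2 — MCT1cm = 35532 * 117.3 / (100 * 106.5) = 391.3525 t·m/cm
Step 3 — trim = -2535 / 391.3525 ≈ -6.4775 cm (5 s.f.)

-6.4775 cm


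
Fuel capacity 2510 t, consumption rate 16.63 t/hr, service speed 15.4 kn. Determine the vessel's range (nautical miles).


Formula: endurance = fuel / rate; range = endurance * speed
Step 1 — endurance = 2510 / 16.63 = 150.9321 hours
Step 2 — range = 150.9321 * 15.4 ≈ 2324.4 nautical miles (5 s.f.)

2324.4 NM


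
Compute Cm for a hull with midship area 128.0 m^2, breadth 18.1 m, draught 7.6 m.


Formula: Cm = Am / (B * T)
Step 1 — B * T = 18.1 * 7.6 = 137.56 m^2
Step 2 — Cm = 128.0 / 137.56 ≈ 0.93050 (5 s.f.)

0.93050


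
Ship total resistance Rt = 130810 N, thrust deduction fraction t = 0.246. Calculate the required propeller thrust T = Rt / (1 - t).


Formula: T = Rt / (1 - t)
Step 1 — (1 - t) = 1 - 0.246 = 0.754
Step 2 — T = 130810 / 0.754 ≈ 173490 N (5 s.f.)

173490 N


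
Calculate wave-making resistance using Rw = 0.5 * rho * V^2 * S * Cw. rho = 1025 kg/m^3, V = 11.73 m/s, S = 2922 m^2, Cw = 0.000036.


Formula: Rw = 0.5 * rho * V^2 * S * Cw
Step 1 — V^2 = 11.73^2 = 137.5929
Step 2 — 0.5 * rho * V^2 = 0.5 * 1025 * 137.5929 = 70516.36125
Step 3 — Rw = 70516.36125 * 2922 * 0.000036 ≈ 7417.8 N (5 s.f.)

7417.8 N


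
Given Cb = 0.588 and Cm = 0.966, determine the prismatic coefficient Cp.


Formula: Cp = Cb / Cm
Substituting: Cp = 0.588 / 0.966
Result: Cp ≈ 0.60870 (5 s.f.)

0.60870
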